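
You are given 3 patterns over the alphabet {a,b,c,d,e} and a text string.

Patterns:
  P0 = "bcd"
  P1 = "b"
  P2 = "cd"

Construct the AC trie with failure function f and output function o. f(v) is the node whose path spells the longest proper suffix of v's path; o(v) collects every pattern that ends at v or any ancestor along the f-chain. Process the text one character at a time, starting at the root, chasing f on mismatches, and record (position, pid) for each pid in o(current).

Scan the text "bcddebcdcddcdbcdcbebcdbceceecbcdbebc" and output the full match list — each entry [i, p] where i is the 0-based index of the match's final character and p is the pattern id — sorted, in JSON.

Construct AC machine:
Trie (insert patterns):
  0='ε' goto b→1 c→4
  1='b' goto c→2  [P1 ends]
  2='bc' goto d→3
  3='bcd' goto ·  [P0 ends]
  4='c' goto d→5
  5='cd' goto ·  [P2 ends]

Failure links (BFS by depth):
  n1('b'): parent n0 fail=0; on 'b' 0 → fail=0;  out {1}∪∅={1}
  n4('c'): parent n0 fail=0; on 'c' 0 → fail=0;  out ∅∪∅=∅
  n2('bc'): parent n1 fail=0; on 'c' 0 → fail=4;  out ∅∪∅=∅
  n5('cd'): parent n4 fail=0; on 'd' 0 → fail=0;  out {2}∪∅={2}
  n3('bcd'): parent n2 fail=4; on 'd' 4 → fail=5;  out {0}∪{2}={0,2}

Text stream:
i=0 'b': node 0→1  emit P1@[0:0]
i=1 'c': node 1→2
i=2 'd': node 2→3  emit P0@[0:2],P2@[1:2]
i=3 'd': node 3→0 (fail-walked)
i=4 'e': node 0→0
i=5 'b': node 0→1  emit P1@[5:5]
i=6 'c': node 1→2
i=7 'd': node 2→3  emit P0@[5:7],P2@[6:7]
i=8 'c': node 3→4 (fail-walked)
i=9 'd': node 4→5  emit P2@[8:9]
i=10 'd': node 5→0 (fail-walked)
i=11 'c': node 0→4
i=12 'd': node 4→5  emit P2@[11:12]
i=13 'b': node 5→1 (fail-walked)  emit P1@[13:13]
i=14 'c': node 1→2
i=15 'd': node 2→3  emit P0@[13:15],P2@[14:15]
i=16 'c': node 3→4 (fail-walked)
i=17 'b': node 4→1 (fail-walked)  emit P1@[17:17]
i=18 'e': node 1→0 (fail-walked)
i=19 'b': node 0→1  emit P1@[19:19]
i=20 'c': node 1→2
i=21 'd': node 2→3  emit P0@[19:21],P2@[20:21]
i=22 'b': node 3→1 (fail-walked)  emit P1@[22:22]
i=23 'c': node 1→2
i=24 'e': node 2→0 (fail-walked)
i=25 'c': node 0→4
i=26 'e': node 4→0 (fail-walked)
i=27 'e': node 0→0
i=28 'c': node 0→4
i=29 'b': node 4→1 (fail-walked)  emit P1@[29:29]
i=30 'c': node 1→2
i=31 'd': node 2→3  emit P0@[29:31],P2@[30:31]
i=32 'b': node 3→1 (fail-walked)  emit P1@[32:32]
i=33 'e': node 1→0 (fail-walked)
i=34 'b': node 0→1  emit P1@[34:34]
i=35 'c': node 1→2

Result: [[0,1],[2,0],[2,2],[5,1],[7,0],[7,2],[9,2],[12,2],[13,1],[15,0],[15,2],[17,1],[19,1],[21,0],[21,2],[22,1],[29,1],[31,0],[31,2],[32,1],[34,1]]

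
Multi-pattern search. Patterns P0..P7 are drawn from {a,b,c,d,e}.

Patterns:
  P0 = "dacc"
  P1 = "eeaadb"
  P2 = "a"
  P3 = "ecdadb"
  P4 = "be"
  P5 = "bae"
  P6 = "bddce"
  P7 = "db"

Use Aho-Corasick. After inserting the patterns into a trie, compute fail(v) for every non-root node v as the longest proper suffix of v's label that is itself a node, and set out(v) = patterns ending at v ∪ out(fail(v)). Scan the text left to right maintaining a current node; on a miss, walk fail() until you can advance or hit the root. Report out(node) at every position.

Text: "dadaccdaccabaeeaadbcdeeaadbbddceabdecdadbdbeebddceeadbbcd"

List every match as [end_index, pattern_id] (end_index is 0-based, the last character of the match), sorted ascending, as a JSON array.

Build:
Trie nodes:
  n0 'ε': a→11 b→17 d→1 e→5
  n1 'd': a→2 b→25
  n2 'da': c→3
  n3 'dac': c→4
  n4 'dacc': ·  ←P0
  n5 'e': c→12 e→6
  n6 'ee': a→7
  n7 'eea': a→8
  n8 'eeaa': d→9
  n9 'eeaad': b→10
  n10 'eeaadb': ·  ←P1
  n11 'a': ·  ←P2
  n12 'ec': d→13
  n13 'ecd': a→14
  n14 'ecda': d→15
  n15 'ecdad': b→16
  n16 'ecdadb': ·  ←P3
  n17 'b': a→19 d→21 e→18
  n18 'be': ·  ←P4
  n19 'ba': e→20
  n20 'bae': ·  ←P5
  n21 'bd': d→22
  n22 'bdd': c→23
  n23 'bddc': e→24
  n24 'bddce': ·  ←P6
  n25 'db': ·  ←P7

Failure links (BFS by depth):
  fail(1) 'd': from fail(0)=0 chase 'd': 0 ⇒ 0;  out=∅∪out(0)=∅
  fail(5) 'e': from fail(0)=0 chase 'e': 0 ⇒ 0;  out=∅∪out(0)=∅
  fail(11) 'a': from fail(0)=0 chase 'a': 0 ⇒ 0;  out={2}∪out(0)={2}
  fail(17) 'b': from fail(0)=0 chase 'b': 0 ⇒ 0;  out=∅∪out(0)=∅
  fail(2) 'da': from fail(1)=0 chase 'a': 0 ⇒ 11;  out=∅∪out(11)={2}
  fail(6) 'ee': from fail(5)=0 chase 'e': 0 ⇒ 5;  out=∅∪out(5)=∅
  fail(12) 'ec': from fail(5)=0 chase 'c': 0 ⇒ 0;  out=∅∪out(0)=∅
  fail(18) 'be': from fail(17)=0 chase 'e': 0 ⇒ 5;  out={4}∪out(5)={4}
  fail(19) 'ba': from fail(17)=0 chase 'a': 0 ⇒ 11;  out=∅∪out(11)={2}
  fail(21) 'bd': from fail(17)=0 chase 'd': 0 ⇒ 1;  out=∅∪out(1)=∅
  fail(25) 'db': from fail(1)=0 chase 'b': 0 ⇒ 17;  out={7}∪out(17)={7}
  fail(3) 'dac': from fail(2)=11 chase 'c': 11→0 ⇒ 0;  out=∅∪out(0)=∅
  fail(7) 'eea': from fail(6)=5 chase 'a': 5→0 ⇒ 11;  out=∅∪out(11)={2}
  fail(13) 'ecd': from fail(12)=0 chase 'd': 0 ⇒ 1;  out=∅∪out(1)=∅
  fail(20) 'bae': from fail(19)=11 chase 'e': 11→0 ⇒ 5;  out={5}∪out(5)={5}
  fail(22) 'bdd': from fail(21)=1 chase 'd': 1→0 ⇒ 1;  out=∅∪out(1)=∅
  fail(4) 'dacc': from fail(3)=0 chase 'c': 0 ⇒ 0;  out={0}∪out(0)={0}
  fail(8) 'eeaa': from fail(7)=11 chase 'a': 11→0 ⇒ 11;  out=∅∪out(11)={2}
  fail(14) 'ecda': from fail(13)=1 chase 'a': 1 ⇒ 2;  out=∅∪out(2)={2}
  fail(23) 'bddc': from fail(22)=1 chase 'c': 1→0 ⇒ 0;  out=∅∪out(0)=∅
  fail(9) 'eeaad': from fail(8)=11 chase 'd': 11→0 ⇒ 1;  out=∅∪out(1)=∅
  fail(15) 'ecdad': from fail(14)=2 chase 'd': 2→11→0 ⇒ 1;  out=∅∪out(1)=∅
  fail(24) 'bddce': from fail(23)=0 chase 'e': 0 ⇒ 5;  out={6}∪out(5)={6}
  fail(10) 'eeaadb': from fail(9)=1 chase 'b': 1 ⇒ 25;  out={1}∪out(25)={1,7}
  fail(16) 'ecdadb': from fail(15)=1 chase 'b': 1 ⇒ 25;  out={3}∪out(25)={3,7}

Scan:
i=0 'd': node 0→1
i=1 'a': node 1→2  → match P2@[1:1]
i=2 'd': node 2→1 (via fail)
i=3 'a': node 1→2  → match P2@[3:3]
i=4 'c': node 2→3
i=5 'c': node 3→4  → match P0@[2:5]
i=6 'd': node 4→1 (via fail)
i=7 'a': node 1→2  → match P2@[7:7]
i=8 'c': node 2→3
i=9 'c': node 3→4  → match P0@[6:9]
i=10 'a': node 4→11 (via fail)  → match P2@[10:10]
i=11 'b': node 11→17 (via fail)
i=12 'a': node 17→19  → match P2@[12:12]
i=13 'e': node 19→20  → match P5@[11:13]
i=14 'e': node 20→6 (via fail)
i=15 'a': node 6→7  → match P2@[15:15]
i=16 'a': node 7→8  → match P2@[16:16]
i=17 'd': node 8→9
i=18 'b': node 9→10  → match P1@[13:18],P7@[17:18]
i=19 'c': node 10→0 (via fail)
i=20 'd': node 0→1
i=21 'e': node 1→5 (via fail)
i=22 'e': node 5→6
i=23 'a': node 6→7  → match P2@[23:23]
i=24 'a': node 7→8  → match P2@[24:24]
i=25 'd': node 8→9
i=26 'b': node 9→10  → match P1@[21:26],P7@[25:26]
i=27 'b': node 10→17 (via fail)
i=28 'd': node 17→21
i=29 'd': node 21→22
i=30 'c': node 22→23
i=31 'e': node 23→24  → match P6@[27:31]
i=32 'a': node 24→11 (via fail)  → match P2@[32:32]
i=33 'b': node 11→17 (via fail)
i=34 'd': node 17→21
i=35 'e': node 21→5 (via fail)
i=36 'c': node 5→12
i=37 'd': node 12→13
i=38 'a': node 13→14  → match P2@[38:38]
i=39 'd': node 14→15
i=40 'b': node 15→16  → match P3@[35:40],P7@[39:40]
i=41 'd': node 16→21 (via fail)
i=42 'b': node 21→25 (via fail)  → match P7@[41:42]
i=43 'e': node 25→18 (via fail)  → match P4@[42:43]
i=44 'e': node 18→6 (via fail)
i=45 'b': node 6→17 (via fail)
i=46 'd': node 17→21
i=47 'd': node 21→22
i=48 'c': node 22→23
i=49 'e': node 23→24  → match P6@[45:49]
i=50 'e': node 24→6 (via fail)
i=51 'a': node 6→7  → match P2@[51:51]
i=52 'd': node 7→1 (via fail)
i=53 'b': node 1→25  → match P7@[52:53]
i=54 'b': node 25→17 (via fail)
i=55 'c': node 17→0 (via fail)
i=56 'd': node 0→1

Result: [[1,2],[3,2],[5,0],[7,2],[9,0],[10,2],[12,2],[13,5],[15,2],[16,2],[18,1],[18,7],[23,2],[24,2],[26,1],[26,7],[31,6],[32,2],[38,2],[40,3],[40,7],[42,7],[43,4],[49,6],[51,2],[53,7]]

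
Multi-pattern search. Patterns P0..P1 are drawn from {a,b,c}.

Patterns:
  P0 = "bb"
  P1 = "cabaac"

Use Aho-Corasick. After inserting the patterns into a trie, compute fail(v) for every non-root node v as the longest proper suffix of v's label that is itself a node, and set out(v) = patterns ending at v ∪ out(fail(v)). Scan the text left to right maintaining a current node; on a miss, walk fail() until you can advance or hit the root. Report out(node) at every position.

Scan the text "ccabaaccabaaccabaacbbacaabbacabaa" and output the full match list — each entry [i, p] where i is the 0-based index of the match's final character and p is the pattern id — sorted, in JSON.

Build:
Trie nodes:
  0='ε' goto b→1 c→3
  1='b' goto b→2
  2='bb' goto ·  ←P0
  3='c' goto a→4
  4='ca' goto b→5
  5='cab' goto a→6
  6='caba' goto a→7
  7='cabaa' goto c→8
  8='cabaac' goto ·  ←P1

Failure links (BFS by depth):
  fail(1) 'b': from fail(0)=0 chase 'b': 0 ⇒ 0;  out=∅∪out(0)=∅
  fail(3) 'c': from fail(0)=0 chase 'c': 0 ⇒ 0;  out=∅∪out(0)=∅
  fail(2) 'bb': from fail(1)=0 chase 'b': 0 ⇒ 1;  out={0}∪out(1)={0}
  fail(4) 'ca': from fail(3)=0 chase 'a': 0 ⇒ 0;  out=∅∪out(0)=∅
  fail(5) 'cab': from fail(4)=0 chase 'b': 0 ⇒ 1;  out=∅∪out(1)=∅
  fail(6) 'caba': from fail(5)=1 chase 'a': 1→0 ⇒ 0;  out=∅∪out(0)=∅
  fail(7) 'cabaa': from fail(6)=0 chase 'a': 0 ⇒ 0;  out=∅∪out(0)=∅
  fail(8) 'cabaac': from fail(7)=0 chase 'c': 0 ⇒ 3;  out={1}∪out(3)={1}

Scan:
pos 0 'c': at 3
pos 1 'c': at 3 ·f
pos 2 'a': at 4
pos 3 'b': at 5
pos 4 'a': at 6
pos 5 'a': at 7
pos 6 'c': at 8  → match P1@[1:6]
pos 7 'c': at 3 ·f
pos 8 'a': at 4
pos 9 'b': at 5
pos 10 'a': at 6
pos 11 'a': at 7
pos 12 'c': at 8  → match P1@[7:12]
pos 13 'c': at 3 ·f
pos 14 'a': at 4
pos 15 'b': at 5
pos 16 'a': at 6
pos 17 'a': at 7
pos 18 'c': at 8  → match P1@[13:18]
pos 19 'b': at 1 ·f
pos 20 'b': at 2  → match P0@[19:20]
pos 21 'a': at 0 ·f
pos 22 'c': at 3
pos 23 'a': at 4
pos 24 'a': at 0 ·f
pos 25 'b': at 1
pos 26 'b': at 2  → match P0@[25:26]
pos 27 'a': at 0 ·f
pos 28 'c': at 3
pos 29 'a': at 4
pos 30 'b': at 5
pos 31 'a': at 6
pos 32 'a': at 7

Matches: [[6,1],[12,1],[18,1],[20,0],[26,0]]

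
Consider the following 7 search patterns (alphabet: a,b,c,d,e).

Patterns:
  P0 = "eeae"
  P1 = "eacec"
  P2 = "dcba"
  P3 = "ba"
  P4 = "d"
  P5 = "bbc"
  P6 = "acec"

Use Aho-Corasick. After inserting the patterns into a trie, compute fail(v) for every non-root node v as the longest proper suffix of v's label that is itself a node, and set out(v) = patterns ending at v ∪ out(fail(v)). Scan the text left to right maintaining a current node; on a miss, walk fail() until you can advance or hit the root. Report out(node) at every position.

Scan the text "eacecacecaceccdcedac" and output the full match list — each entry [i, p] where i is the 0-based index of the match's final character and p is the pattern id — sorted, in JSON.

Build automaton:
Trie (insert patterns):
  n0 'ε': a→17 b→13 d→9 e→1
  n1 'e': a→5 e→2
  n2 'ee': a→3
  n3 'eea': e→4
  n4 'eeae': ·  ←P0
  n5 'ea': c→6
  n6 'eac': e→7
  n7 'eace': c→8
  n8 'eacec': ·  ←P1
  n9 'd': c→10  ←P4
  n10 'dc': b→11
  n11 'dcb': a→12
  n12 'dcba': ·  ←P2
  n13 'b': a→14 b→15
  n14 'ba': ·  ←P3
  n15 'bb': c→16
  n16 'bbc': ·  ←P5
  n17 'a': c→18
  n18 'ac': e→19
  n19 'ace': c→20
  n20 'acec': ·  ←P6

BFS fail/out derivation:
  fail(1) 'e': from fail(0)=0 chase 'e': 0 ⇒ 0;  out=∅∪out(0)=∅
  fail(9) 'd': from fail(0)=0 chase 'd': 0 ⇒ 0;  out={4}∪out(0)={4}
  fail(13) 'b': from fail(0)=0 chase 'b': 0 ⇒ 0;  out=∅∪out(0)=∅
  fail(17) 'a': from fail(0)=0 chase 'a': 0 ⇒ 0;  out=∅∪out(0)=∅
  fail(2) 'ee': from fail(1)=0 chase 'e': 0 ⇒ 1;  out=∅∪out(1)=∅
  fail(5) 'ea': from fail(1)=0 chase 'a': 0 ⇒ 17;  out=∅∪out(17)=∅
  fail(10) 'dc': from fail(9)=0 chase 'c': 0 ⇒ 0;  out=∅∪out(0)=∅
  fail(14) 'ba': from fail(13)=0 chase 'a': 0 ⇒ 17;  out={3}∪out(17)={3}
  fail(15) 'bb': from fail(13)=0 chase 'b': 0 ⇒ 13;  out=∅∪out(13)=∅
  fail(18) 'ac': from fail(17)=0 chase 'c': 0 ⇒ 0;  out=∅∪out(0)=∅
  fail(3) 'eea': from fail(2)=1 chase 'a': 1 ⇒ 5;  out=∅∪out(5)=∅
  fail(6) 'eac': from fail(5)=17 chase 'c': 17 ⇒ 18;  out=∅∪out(18)=∅
  fail(11) 'dcb': from fail(10)=0 chase 'b': 0 ⇒ 13;  out=∅∪out(13)=∅
  fail(16) 'bbc': from fail(15)=13 chase 'c': 13→0 ⇒ 0;  out={5}∪out(0)={5}
  fail(19) 'ace': from fail(18)=0 chase 'e': 0 ⇒ 1;  out=∅∪out(1)=∅
  fail(4) 'eeae': from fail(3)=5 chase 'e': 5→17→0 ⇒ 1;  out={0}∪out(1)={0}
  fail(7) 'eace': from fail(6)=18 chase 'e': 18 ⇒ 19;  out=∅∪out(19)=∅
  fail(12) 'dcba': from fail(11)=13 chase 'a': 13 ⇒ 14;  out={2}∪out(14)={2,3}
  fail(20) 'acec': from fail(19)=1 chase 'c': 1→0 ⇒ 0;  out={6}∪out(0)={6}
  fail(8) 'eacec': from fail(7)=19 chase 'c': 19 ⇒ 20;  out={1}∪out(20)={1,6}

Scan:
[0] read 'e'  n0⇒n1
[1] read 'a'  n1⇒n5
[2] read 'c'  n5⇒n6
[3] read 'e'  n6⇒n7
[4] read 'c'  n7⇒n8  emit P1@[0:4],P6@[1:4]
[5] read 'a'  n8⇒n17 (via fail)
[6] read 'c'  n17⇒n18
[7] read 'e'  n18⇒n19
[8] read 'c'  n19⇒n20  emit P6@[5:8]
[9] read 'a'  n20⇒n17 (via fail)
[10] read 'c'  n17⇒n18
[11] read 'e'  n18⇒n19
[12] read 'c'  n19⇒n20  emit P6@[9:12]
[13] read 'c'  n20⇒n0 (via fail)
[14] read 'd'  n0⇒n9  emit P4@[14:14]
[15] read 'c'  n9⇒n10
[16] read 'e'  n10⇒n1 (via fail)
[17] read 'd'  n1⇒n9 (via fail)  emit P4@[17:17]
[18] read 'a'  n9⇒n17 (via fail)
[19] read 'c'  n17⇒n18

Result: [[4,1],[4,6],[8,6],[12,6],[14,4],[17,4]]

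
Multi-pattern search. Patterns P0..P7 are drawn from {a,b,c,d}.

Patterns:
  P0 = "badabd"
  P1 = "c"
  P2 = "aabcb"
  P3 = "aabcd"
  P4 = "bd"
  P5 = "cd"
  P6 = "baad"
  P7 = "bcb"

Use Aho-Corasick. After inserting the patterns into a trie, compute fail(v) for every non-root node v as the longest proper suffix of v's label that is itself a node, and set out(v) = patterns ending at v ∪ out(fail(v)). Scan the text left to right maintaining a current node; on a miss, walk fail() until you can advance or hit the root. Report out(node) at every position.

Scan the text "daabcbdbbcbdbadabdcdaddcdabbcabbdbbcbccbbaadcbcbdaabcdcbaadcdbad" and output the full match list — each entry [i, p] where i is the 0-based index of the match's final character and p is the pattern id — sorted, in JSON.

Build:
Trie nodes:
  n0 'ε': a→8 b→1 c→7
  n1 'b': a→2 c→18 d→14
  n2 'ba': a→16 d→3
  n3 'bad': a→4
  n4 'bada': b→5
  n5 'badab': d→6
  n6 'badabd': ·  ←P0
  n7 'c': d→15  ←P1
  n8 'a': a→9
  n9 'aa': b→10
  n10 'aab': c→11
  n11 'aabc': b→12 d→13
  n12 'aabcb': ·  ←P2
  n13 'aabcd': ·  ←P3
  n14 'bd': ·  ←P4
  n15 'cd': ·  ←P5
  n16 'baa': d→17
  n17 'baad': ·  ←P6
  n18 'bc': b→19
  n19 'bcb': ·  ←P7

Failure links (BFS by depth):
  fail(1) 'b': from fail(0)=0 chase 'b': 0 ⇒ 0;  out=∅∪out(0)=∅
  fail(7) 'c': from fail(0)=0 chase 'c': 0 ⇒ 0;  out={1}∪out(0)={1}
  fail(8) 'a': from fail(0)=0 chase 'a': 0 ⇒ 0;  out=∅∪out(0)=∅
  fail(2) 'ba': from fail(1)=0 chase 'a': 0 ⇒ 8;  out=∅∪out(8)=∅
  fail(9) 'aa': from fail(8)=0 chase 'a': 0 ⇒ 8;  out=∅∪out(8)=∅
  fail(14) 'bd': from fail(1)=0 chase 'd': 0 ⇒ 0;  out={4}∪out(0)={4}
  fail(15) 'cd': from fail(7)=0 chase 'd': 0 ⇒ 0;  out={5}∪out(0)={5}
  fail(18) 'bc': from fail(1)=0 chase 'c': 0 ⇒ 7;  out=∅∪out(7)={1}
  fail(3) 'bad': from fail(2)=8 chase 'd': 8→0 ⇒ 0;  out=∅∪out(0)=∅
  fail(10) 'aab': from fail(9)=8 chase 'b': 8→0 ⇒ 1;  out=∅∪out(1)=∅
  fail(16) 'baa': from fail(2)=8 chase 'a': 8 ⇒ 9;  out=∅∪out(9)=∅
  fail(19) 'bcb': from fail(18)=7 chase 'b': 7→0 ⇒ 1;  out={7}∪out(1)={7}
  fail(4) 'bada': from fail(3)=0 chase 'a': 0 ⇒ 8;  out=∅∪out(8)=∅
  fail(11) 'aabc': from fail(10)=1 chase 'c': 1 ⇒ 18;  out=∅∪out(18)={1}
  fail(17) 'baad': from fail(16)=9 chase 'd': 9→8→0 ⇒ 0;  out={6}∪out(0)={6}
  fail(5) 'badab': from fail(4)=8 chase 'b': 8→0 ⇒ 1;  out=∅∪out(1)=∅
  fail(12) 'aabcb': from fail(11)=18 chase 'b': 18 ⇒ 19;  out={2}∪out(19)={2,7}
  fail(13) 'aabcd': from fail(11)=18 chase 'd': 18→7 ⇒ 15;  out={3}∪out(15)={3,5}
  fail(6) 'badabd': from fail(5)=1 chase 'd': 1 ⇒ 14;  out={0}∪out(14)={0,4}

Run:
pos 0 'd': at 0
pos 1 'a': at 8
pos 2 'a': at 9
pos 3 'b': at 10
pos 4 'c': at 11  emit P1@[4:4]
pos 5 'b': at 12  emit P2@[1:5],P7@[3:5]
pos 6 'd': at 14 (via fail)  emit P4@[5:6]
pos 7 'b': at 1 (via fail)
pos 8 'b': at 1 (via fail)
pos 9 'c': at 18  emit P1@[9:9]
pos 10 'b': at 19  emit P7@[8:10]
pos 11 'd': at 14 (via fail)  emit P4@[10:11]
pos 12 'b': at 1 (via fail)
pos 13 'a': at 2
pos 14 'd': at 3
pos 15 'a': at 4
pos 16 'b': at 5
pos 17 'd': at 6  emit P0@[12:17],P4@[16:17]
pos 18 'c': at 7 (via fail)  emit P1@[18:18]
pos 19 'd': at 15  emit P5@[18:19]
pos 20 'a': at 8 (via fail)
pos 21 'd': at 0 (via fail)
pos 22 'd': at 0
pos 23 'c': at 7  emit P1@[23:23]
pos 24 'd': at 15  emit P5@[23:24]
pos 25 'a': at 8 (via fail)
pos 26 'b': at 1 (via fail)
pos 27 'b': at 1 (via fail)
pos 28 'c': at 18  emit P1@[28:28]
pos 29 'a': at 8 (via fail)
pos 30 'b': at 1 (via fail)
pos 31 'b': at 1 (via fail)
pos 32 'd': at 14  emit P4@[31:32]
pos 33 'b': at 1 (via fail)
pos 34 'b': at 1 (via fail)
pos 35 'c': at 18  emit P1@[35:35]
pos 36 'b': at 19  emit P7@[34:36]
pos 37 'c': at 18 (via fail)  emit P1@[37:37]
pos 38 'c': at 7 (via fail)  emit P1@[38:38]
pos 39 'b': at 1 (via fail)
pos 40 'b': at 1 (via fail)
pos 41 'a': at 2
pos 42 'a': at 16
pos 43 'd': at 17  emit P6@[40:43]
pos 44 'c': at 7 (via fail)  emit P1@[44:44]
pos 45 'b': at 1 (via fail)
pos 46 'c': at 18  emit P1@[46:46]
pos 47 'b': at 19  emit P7@[45:47]
pos 48 'd': at 14 (via fail)  emit P4@[47:48]
pos 49 'a': at 8 (via fail)
pos 50 'a': at 9
pos 51 'b': at 10
pos 52 'c': at 11  emit P1@[52:52]
pos 53 'd': at 13  emit P3@[49:53],P5@[52:53]
pos 54 'c': at 7 (via fail)  emit P1@[54:54]
pos 55 'b': at 1 (via fail)
pos 56 'a': at 2
pos 57 'a': at 16
pos 58 'd': at 17  emit P6@[55:58]
pos 59 'c': at 7 (via fail)  emit P1@[59:59]
pos 60 'd': at 15  emit P5@[59:60]
pos 61 'b': at 1 (via fail)
pos 62 'a': at 2
pos 63 'd': at 3

All matches (sorted): [[4,1],[5,2],[5,7],[6,4],[9,1],[10,7],[11,4],[17,0],[17,4],[18,1],[19,5],[23,1],[24,5],[28,1],[32,4],[35,1],[36,7],[37,1],[38,1],[43,6],[44,1],[46,1],[47,7],[48,4],[52,1],[53,3],[53,5],[54,1],[58,6],[59,1],[60,5]]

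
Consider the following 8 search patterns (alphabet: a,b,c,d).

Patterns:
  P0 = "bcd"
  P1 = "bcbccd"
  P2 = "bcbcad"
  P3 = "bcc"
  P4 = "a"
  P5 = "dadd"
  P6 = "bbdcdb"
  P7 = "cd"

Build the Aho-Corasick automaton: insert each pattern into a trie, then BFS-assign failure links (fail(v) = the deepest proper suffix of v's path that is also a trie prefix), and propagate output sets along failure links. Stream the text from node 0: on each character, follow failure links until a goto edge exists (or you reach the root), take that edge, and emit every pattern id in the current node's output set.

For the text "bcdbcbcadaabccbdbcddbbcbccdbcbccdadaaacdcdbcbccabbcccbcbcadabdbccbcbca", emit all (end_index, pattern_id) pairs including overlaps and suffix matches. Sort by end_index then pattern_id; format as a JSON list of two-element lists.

Construct AC machine:
Trie nodes:
  n0 'ε': a→11 b→1 c→21 d→12
  n1 'b': b→16 c→2
  n2 'bc': b→4 c→10 d→3
  n3 'bcd': ·  [P0 ends]
  n4 'bcb': c→5
  n5 'bcbc': a→8 c→6
  n6 'bcbcc': d→7
  n7 'bcbccd': ·  [P1 ends]
  n8 'bcbca': d→9
  n9 'bcbcad': ·  [P2 ends]
  n10 'bcc': ·  [P3 ends]
  n11 'a': ·  [P4 ends]
  n12 'd': a→13
  n13 'da': d→14
  n14 'dad': d→15
  n15 'dadd': ·  [P5 ends]
  n16 'bb': d→17
  n17 'bbd': c→18
  n18 'bbdc': d→19
  n19 'bbdcd': b→20
  n20 'bbdcdb': ·  [P6 ends]
  n21 'c': d→22
  n22 'cd': ·  [P7 ends]

BFS fail/out derivation:
  fail(1) 'b': from fail(0)=0 chase 'b': 0 ⇒ 0;  out=∅∪out(0)=∅
  fail(11) 'a': from fail(0)=0 chase 'a': 0 ⇒ 0;  out={4}∪out(0)={4}
  fail(12) 'd': from fail(0)=0 chase 'd': 0 ⇒ 0;  out=∅∪out(0)=∅
  fail(21) 'c': from fail(0)=0 chase 'c': 0 ⇒ 0;  out=∅∪out(0)=∅
  fail(2) 'bc': from fail(1)=0 chase 'c': 0 ⇒ 21;  out=∅∪out(21)=∅
  fail(13) 'da': from fail(12)=0 chase 'a': 0 ⇒ 11;  out=∅∪out(11)={4}
  fail(16) 'bb': from fail(1)=0 chase 'b': 0 ⇒ 1;  out=∅∪out(1)=∅
  fail(22) 'cd': from fail(21)=0 chase 'd': 0 ⇒ 12;  out={7}∪out(12)={7}
  fail(3) 'bcd': from fail(2)=21 chase 'd': 21 ⇒ 22;  out={0}∪out(22)={0,7}
  fail(4) 'bcb': from fail(2)=21 chase 'b': 21→0 ⇒ 1;  out=∅∪out(1)=∅
  fail(10) 'bcc': from fail(2)=21 chase 'c': 21→0 ⇒ 21;  out={3}∪out(21)={3}
  fail(14) 'dad': from fail(13)=11 chase 'd': 11→0 ⇒ 12;  out=∅∪out(12)=∅
  fail(17) 'bbd': from fail(16)=1 chase 'd': 1→0 ⇒ 12;  out=∅∪out(12)=∅
  fail(5) 'bcbc': from fail(4)=1 chase 'c': 1 ⇒ 2;  out=∅∪out(2)=∅
  fail(15) 'dadd': from fail(14)=12 chase 'd': 12→0 ⇒ 12;  out={5}∪out(12)={5}
  fail(18) 'bbdc': from fail(17)=12 chase 'c': 12→0 ⇒ 21;  out=∅∪out(21)=∅
  fail(6) 'bcbcc': from fail(5)=2 chase 'c': 2 ⇒ 10;  out=∅∪out(10)={3}
  fail(8) 'bcbca': from fail(5)=2 chase 'a': 2→21→0 ⇒ 11;  out=∅∪out(11)={4}
  fail(19) 'bbdcd': from fail(18)=21 chase 'd': 21 ⇒ 22;  out=∅∪out(22)={7}
  fail(7) 'bcbccd': from fail(6)=10 chase 'd': 10→21 ⇒ 22;  out={1}∪out(22)={1,7}
  fail(9) 'bcbcad': from fail(8)=11 chase 'd': 11→0 ⇒ 12;  out={2}∪out(12)={2}
  fail(20) 'bbdcdb': from fail(19)=22 chase 'b': 22→12→0 ⇒ 1;  out={6}∪out(1)={6}

Text stream:
[0] read 'b'  n0⇒n1
[1] read 'c'  n1⇒n2
[2] read 'd'  n2⇒n3  → match P0@[0:2],P7@[1:2]
[3] read 'b'  n3⇒n1 ·f
[4] read 'c'  n1⇒n2
[5] read 'b'  n2⇒n4
[6] read 'c'  n4⇒n5
[7] read 'a'  n5⇒n8  → match P4@[7:7]
[8] read 'd'  n8⇒n9  → match P2@[3:8]
[9] read 'a'  n9⇒n13 ·f  → match P4@[9:9]
[10] read 'a'  n13⇒n11 ·f  → match P4@[10:10]
[11] read 'b'  n11⇒n1 ·f
[12] read 'c'  n1⇒n2
[13] read 'c'  n2⇒n10  → match P3@[11:13]
[14] read 'b'  n10⇒n1 ·f
[15] read 'd'  n1⇒n12 ·f
[16] read 'b'  n12⇒n1 ·f
[17] read 'c'  n1⇒n2
[18] read 'd'  n2⇒n3  → match P0@[16:18],P7@[17:18]
[19] read 'd'  n3⇒n12 ·f
[20] read 'b'  n12⇒n1 ·f
[21] read 'b'  n1⇒n16
[22] read 'c'  n16⇒n2 ·f
[23] read 'b'  n2⇒n4
[24] read 'c'  n4⇒n5
[25] read 'c'  n5⇒n6  → match P3@[23:25]
[26] read 'd'  n6⇒n7  → match P1@[21:26],P7@[25:26]
[27] read 'b'  n7⇒n1 ·f
[28] read 'c'  n1⇒n2
[29] read 'b'  n2⇒n4
[30] read 'c'  n4⇒n5
[31] read 'c'  n5⇒n6  → match P3@[29:31]
[32] read 'd'  n6⇒n7  → match P1@[27:32],P7@[31:32]
[33] read 'a'  n7⇒n13 ·f  → match P4@[33:33]
[34] read 'd'  n13⇒n14
[35] read 'a'  n14⇒n13 ·f  → match P4@[35:35]
[36] read 'a'  n13⇒n11 ·f  → match P4@[36:36]
[37] read 'a'  n11⇒n11 ·f  → match P4@[37:37]
[38] read 'c'  n11⇒n21 ·f
[39] read 'd'  n21⇒n22  → match P7@[38:39]
[40] read 'c'  n22⇒n21 ·f
[41] read 'd'  n21⇒n22  → match P7@[40:41]
[42] read 'b'  n22⇒n1 ·f
[43] read 'c'  n1⇒n2
[44] read 'b'  n2⇒n4
[45] read 'c'  n4⇒n5
[46] read 'c'  n5⇒n6  → match P3@[44:46]
[47] read 'a'  n6⇒n11 ·f  → match P4@[47:47]
[48] read 'b'  n11⇒n1 ·f
[49] read 'b'  n1⇒n16
[50] read 'c'  n16⇒n2 ·f
[51] read 'c'  n2⇒n10  → match P3@[49:51]
[52] read 'c'  n10⇒n21 ·f
[53] read 'b'  n21⇒n1 ·f
[54] read 'c'  n1⇒n2
[55] read 'b'  n2⇒n4
[56] read 'c'  n4⇒n5
[57] read 'a'  n5⇒n8  → match P4@[57:57]
[58] read 'd'  n8⇒n9  → match P2@[53:58]
[59] read 'a'  n9⇒n13 ·f  → match P4@[59:59]
[60] read 'b'  n13⇒n1 ·f
[61] read 'd'  n1⇒n12 ·f
[62] read 'b'  n12⇒n1 ·f
[63] read 'c'  n1⇒n2
[64] read 'c'  n2⇒n10  → match P3@[62:64]
[65] read 'b'  n10⇒n1 ·f
[66] read 'c'  n1⇒n2
[67] read 'b'  n2⇒n4
[68] read 'c'  n4⇒n5
[69] read 'a'  n5⇒n8  → match P4@[69:69]

All matches (sorted): [[2,0],[2,7],[7,4],[8,2],[9,4],[10,4],[13,3],[18,0],[18,7],[25,3],[26,1],[26,7],[31,3],[32,1],[32,7],[33,4],[35,4],[36,4],[37,4],[39,7],[41,7],[46,3],[47,4],[51,3],[57,4],[58,2],[59,4],[64,3],[69,4]]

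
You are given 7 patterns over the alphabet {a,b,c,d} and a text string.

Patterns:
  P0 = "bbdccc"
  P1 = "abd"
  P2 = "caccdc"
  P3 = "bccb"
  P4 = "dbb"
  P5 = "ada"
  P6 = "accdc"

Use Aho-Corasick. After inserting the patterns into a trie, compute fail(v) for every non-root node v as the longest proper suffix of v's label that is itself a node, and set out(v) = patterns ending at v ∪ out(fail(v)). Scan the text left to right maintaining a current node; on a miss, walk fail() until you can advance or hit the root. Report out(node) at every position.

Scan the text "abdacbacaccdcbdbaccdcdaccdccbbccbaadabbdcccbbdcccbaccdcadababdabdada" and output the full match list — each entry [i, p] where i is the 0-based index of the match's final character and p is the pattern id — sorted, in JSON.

Build automaton:
Trie nodes:
  n0 'ε': a→7 b→1 c→10 d→19
  n1 'b': b→2 c→16
  n2 'bb': d→3
  n3 'bbd': c→4
  n4 'bbdc': c→5
  n5 'bbdcc': c→6
  n6 'bbdccc': ·  [P0 ends]
  n7 'a': b→8 c→24 d→22
  n8 'ab': d→9
  n9 'abd': ·  [P1 ends]
  n10 'c': a→11
  n11 'ca': c→12
  n12 'cac': c→13
  n13 'cacc': d→14
  n14 'caccd': c→15
  n15 'caccdc': ·  [P2 ends]
  n16 'bc': c→17
  n17 'bcc': b→18
  n18 'bccb': ·  [P3 ends]
  n19 'd': b→20
  n20 'db': b→21
  n21 'dbb': ·  [P4 ends]
  n22 'ad': a→23
  n23 'ada': ·  [P5 ends]
  n24 'ac': c→25
  n25 'acc': d→26
  n26 'accd': c→27
  n27 'accdc': ·  [P6 ends]

BFS fail/out derivation:
  n1('b'): parent n0 fail=0; on 'b' 0 → fail=0;  out ∅∪∅=∅
  n7('a'): parent n0 fail=0; on 'a' 0 → fail=0;  out ∅∪∅=∅
  n10('c'): parent n0 fail=0; on 'c' 0 → fail=0;  out ∅∪∅=∅
  n19('d'): parent n0 fail=0; on 'd' 0 → fail=0;  out ∅∪∅=∅
  n2('bb'): parent n1 fail=0; on 'b' 0 → fail=1;  out ∅∪∅=∅
  n8('ab'): parent n7 fail=0; on 'b' 0 → fail=1;  out ∅∪∅=∅
  n11('ca'): parent n10 fail=0; on 'a' 0 → fail=7;  out ∅∪∅=∅
  n16('bc'): parent n1 fail=0; on 'c' 0 → fail=10;  out ∅∪∅=∅
  n20('db'): parent n19 fail=0; on 'b' 0 → fail=1;  out ∅∪∅=∅
  n22('ad'): parent n7 fail=0; on 'd' 0 → fail=19;  out ∅∪∅=∅
  n24('ac'): parent n7 fail=0; on 'c' 0 → fail=10;  out ∅∪∅=∅
  n3('bbd'): parent n2 fail=1; on 'd' 1→0 → fail=19;  out ∅∪∅=∅
  n9('abd'): parent n8 fail=1; on 'd' 1→0 → fail=19;  out {1}∪∅={1}
  n12('cac'): parent n11 fail=7; on 'c' 7 → fail=24;  out ∅∪∅=∅
  n17('bcc'): parent n16 fail=10; on 'c' 10→0 → fail=10;  out ∅∪∅=∅
  n21('dbb'): parent n20 fail=1; on 'b' 1 → fail=2;  out {4}∪∅={4}
  n23('ada'): parent n22 fail=19; on 'a' 19→0 → fail=7;  out {5}∪∅={5}
  n25('acc'): parent n24 fail=10; on 'c' 10→0 → fail=10;  out ∅∪∅=∅
  n4('bbdc'): parent n3 fail=19; on 'c' 19→0 → fail=10;  out ∅∪∅=∅
  n13('cacc'): parent n12 fail=24; on 'c' 24 → fail=25;  out ∅∪∅=∅
  n18('bccb'): parent n17 fail=10; on 'b' 10→0 → fail=1;  out {3}∪∅={3}
  n26('accd'): parent n25 fail=10; on 'd' 10→0 → fail=19;  out ∅∪∅=∅
  n5('bbdcc'): parent n4 fail=10; on 'c' 10→0 → fail=10;  out ∅∪∅=∅
  n14('caccd'): parent n13 fail=25; on 'd' 25 → fail=26;  out ∅∪∅=∅
  n27('accdc'): parent n26 fail=19; on 'c' 19→0 → fail=10;  out {6}∪∅={6}
  n6('bbdccc'): parent n5 fail=10; on 'c' 10→0 → fail=10;  out {0}∪∅={0}
  n15('caccdc'): parent n14 fail=26; on 'c' 26 → fail=27;  out {2}∪{6}={2,6}

Text stream:
pos 0 'a': at 7
pos 1 'b': at 8
pos 2 'd': at 9  emit P1@[0:2]
pos 3 'a': at 7 (fail-walked)
pos 4 'c': at 24
pos 5 'b': at 1 (fail-walked)
pos 6 'a': at 7 (fail-walked)
pos 7 'c': at 24
pos 8 'a': at 11 (fail-walked)
pos 9 'c': at 12
pos 10 'c': at 13
pos 11 'd': at 14
pos 12 'c': at 15  emit P2@[7:12],P6@[8:12]
pos 13 'b': at 1 (fail-walked)
pos 14 'd': at 19 (fail-walked)
pos 15 'b': at 20
pos 16 'a': at 7 (fail-walked)
pos 17 'c': at 24
pos 18 'c': at 25
pos 19 'd': at 26
pos 20 'c': at 27  emit P6@[16:20]
pos 21 'd': at 19 (fail-walked)
pos 22 'a': at 7 (fail-walked)
pos 23 'c': at 24
pos 24 'c': at 25
pos 25 'd': at 26
pos 26 'c': at 27  emit P6@[22:26]
pos 27 'c': at 10 (fail-walked)
pos 28 'b': at 1 (fail-walked)
pos 29 'b': at 2
pos 30 'c': at 16 (fail-walked)
pos 31 'c': at 17
pos 32 'b': at 18  emit P3@[29:32]
pos 33 'a': at 7 (fail-walked)
pos 34 'a': at 7 (fail-walked)
pos 35 'd': at 22
pos 36 'a': at 23  emit P5@[34:36]
pos 37 'b': at 8 (fail-walked)
pos 38 'b': at 2 (fail-walked)
pos 39 'd': at 3
pos 40 'c': at 4
pos 41 'c': at 5
pos 42 'c': at 6  emit P0@[37:42]
pos 43 'b': at 1 (fail-walked)
pos 44 'b': at 2
pos 45 'd': at 3
pos 46 'c': at 4
pos 47 'c': at 5
pos 48 'c': at 6  emit P0@[43:48]
pos 49 'b': at 1 (fail-walked)
pos 50 'a': at 7 (fail-walked)
pos 51 'c': at 24
pos 52 'c': at 25
pos 53 'd': at 26
pos 54 'c': at 27  emit P6@[50:54]
pos 55 'a': at 11 (fail-walked)
pos 56 'd': at 22 (fail-walked)
pos 57 'a': at 23  emit P5@[55:57]
pos 58 'b': at 8 (fail-walked)
pos 59 'a': at 7 (fail-walked)
pos 60 'b': at 8
pos 61 'd': at 9  emit P1@[59:61]
pos 62 'a': at 7 (fail-walked)
pos 63 'b': at 8
pos 64 'd': at 9  emit P1@[62:64]
pos 65 'a': at 7 (fail-walked)
pos 66 'd': at 22
pos 67 'a': at 23  emit P5@[65:67]

All matches (sorted): [[2,1],[12,2],[12,6],[20,6],[26,6],[32,3],[36,5],[42,0],[48,0],[54,6],[57,5],[61,1],[64,1],[67,5]]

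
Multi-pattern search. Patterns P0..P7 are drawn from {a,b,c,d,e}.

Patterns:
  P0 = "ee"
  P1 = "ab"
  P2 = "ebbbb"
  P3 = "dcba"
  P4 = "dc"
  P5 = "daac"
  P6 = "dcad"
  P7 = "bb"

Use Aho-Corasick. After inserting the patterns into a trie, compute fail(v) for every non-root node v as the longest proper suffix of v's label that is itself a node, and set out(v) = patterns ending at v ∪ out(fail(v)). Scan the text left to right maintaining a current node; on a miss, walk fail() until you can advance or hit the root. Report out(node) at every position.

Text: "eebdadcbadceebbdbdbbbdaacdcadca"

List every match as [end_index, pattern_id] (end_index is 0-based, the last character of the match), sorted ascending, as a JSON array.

Build automaton:
Trie (insert patterns):
  0='ε' goto a→3 b→18 d→9 e→1
  1='e' goto b→5 e→2
  2='ee' goto ·  [P0 ends]
  3='a' goto b→4
  4='ab' goto ·  [P1 ends]
  5='eb' goto b→6
  6='ebb' goto b→7
  7='ebbb' goto b→8
  8='ebbbb' goto ·  [P2 ends]
  9='d' goto a→13 c→10
  10='dc' goto a→16 b→11  [P4 ends]
  11='dcb' goto a→12
  12='dcba' goto ·  [P3 ends]
  13='da' goto a→14
  14='daa' goto c→15
  15='daac' goto ·  [P5 ends]
  16='dca' goto d→17
  17='dcad' goto ·  [P6 ends]
  18='b' goto b→19
  19='bb' goto ·  [P7 ends]

BFS fail/out derivation:
  n1('e'): parent n0 fail=0; on 'e' 0 → fail=0;  out ∅∪∅=∅
  n3('a'): parent n0 fail=0; on 'a' 0 → fail=0;  out ∅∪∅=∅
  n9('d'): parent n0 fail=0; on 'd' 0 → fail=0;  out ∅∪∅=∅
  n18('b'): parent n0 fail=0; on 'b' 0 → fail=0;  out ∅∪∅=∅
  n2('ee'): parent n1 fail=0; on 'e' 0 → fail=1;  out {0}∪∅={0}
  n4('ab'): parent n3 fail=0; on 'b' 0 → fail=18;  out {1}∪∅={1}
  n5('eb'): parent n1 fail=0; on 'b' 0 → fail=18;  out ∅∪∅=∅
  n10('dc'): parent n9 fail=0; on 'c' 0 → fail=0;  out {4}∪∅={4}
  n13('da'): parent n9 fail=0; on 'a' 0 → fail=3;  out ∅∪∅=∅
  n19('bb'): parent n18 fail=0; on 'b' 0 → fail=18;  out {7}∪∅={7}
  n6('ebb'): parent n5 fail=18; on 'b' 18 → fail=19;  out ∅∪{7}={7}
  n11('dcb'): parent n10 fail=0; on 'b' 0 → fail=18;  out ∅∪∅=∅
  n14('daa'): parent n13 fail=3; on 'a' 3→0 → fail=3;  out ∅∪∅=∅
  n16('dca'): parent n10 fail=0; on 'a' 0 → fail=3;  out ∅∪∅=∅
  n7('ebbb'): parent n6 fail=19; on 'b' 19→18 → fail=19;  out ∅∪{7}={7}
  n12('dcba'): parent n11 fail=18; on 'a' 18→0 → fail=3;  out {3}∪∅={3}
  n15('daac'): parent n14 fail=3; on 'c' 3→0 → fail=0;  out {5}∪∅={5}
  n17('dcad'): parent n16 fail=3; on 'd' 3→0 → fail=9;  out {6}∪∅={6}
  n8('ebbbb'): parent n7 fail=19; on 'b' 19→18 → fail=19;  out {2}∪{7}={2,7}

Text stream:
pos 0 'e': at 1
pos 1 'e': at 2  → match P0@[0:1]
pos 2 'b': at 5 (via fail)
pos 3 'd': at 9 (via fail)
pos 4 'a': at 13
pos 5 'd': at 9 (via fail)
pos 6 'c': at 10  → match P4@[5:6]
pos 7 'b': at 11
pos 8 'a': at 12  → match P3@[5:8]
pos 9 'd': at 9 (via fail)
pos 10 'c': at 10  → match P4@[9:10]
pos 11 'e': at 1 (via fail)
pos 12 'e': at 2  → match P0@[11:12]
pos 13 'b': at 5 (via fail)
pos 14 'b': at 6  → match P7@[13:14]
pos 15 'd': at 9 (via fail)
pos 16 'b': at 18 (via fail)
pos 17 'd': at 9 (via fail)
pos 18 'b': at 18 (via fail)
pos 19 'b': at 19  → match P7@[18:19]
pos 20 'b': at 19 (via fail)  → match P7@[19:20]
pos 21 'd': at 9 (via fail)
pos 22 'a': at 13
pos 23 'a': at 14
pos 24 'c': at 15  → match P5@[21:24]
pos 25 'd': at 9 (via fail)
pos 26 'c': at 10  → match P4@[25:26]
pos 27 'a': at 16
pos 28 'd': at 17  → match P6@[25:28]
pos 29 'c': at 10 (via fail)  → match P4@[28:29]
pos 30 'a': at 16

All matches (sorted): [[1,0],[6,4],[8,3],[10,4],[12,0],[14,7],[19,7],[20,7],[24,5],[26,4],[28,6],[29,4]]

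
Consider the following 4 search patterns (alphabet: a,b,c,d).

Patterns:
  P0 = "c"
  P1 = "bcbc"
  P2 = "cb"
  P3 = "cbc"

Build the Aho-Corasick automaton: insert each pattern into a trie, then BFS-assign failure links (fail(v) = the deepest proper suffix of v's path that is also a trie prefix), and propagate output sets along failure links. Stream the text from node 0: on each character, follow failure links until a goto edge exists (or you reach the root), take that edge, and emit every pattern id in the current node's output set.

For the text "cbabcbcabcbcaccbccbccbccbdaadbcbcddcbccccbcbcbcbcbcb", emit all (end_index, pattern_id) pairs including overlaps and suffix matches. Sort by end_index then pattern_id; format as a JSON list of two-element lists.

Construct AC machine:
Trie (insert patterns):
  n0 'ε': b→2 c→1
  n1 'c': b→6  [P0 ends]
  n2 'b': c→3
  n3 'bc': b→4
  n4 'bcb': c→5
  n5 'bcbc': ·  [P1 ends]
  n6 'cb': c→7  [P2 ends]
  n7 'cbc': ·  [P3 ends]

Failure links (BFS by depth):
  n1('c'): parent n0 fail=0; on 'c' 0 → fail=0;  out {0}∪∅={0}
  n2('b'): parent n0 fail=0; on 'b' 0 → fail=0;  out ∅∪∅=∅
  n3('bc'): parent n2 fail=0; on 'c' 0 → fail=1;  out ∅∪{0}={0}
  n6('cb'): parent n1 fail=0; on 'b' 0 → fail=2;  out {2}∪∅={2}
  n4('bcb'): parent n3 fail=1; on 'b' 1 → fail=6;  out ∅∪{2}={2}
  n7('cbc'): parent n6 fail=2; on 'c' 2 → fail=3;  out {3}∪{0}={0,3}
  n5('bcbc'): parent n4 fail=6; on 'c' 6 → fail=7;  out {1}∪{0,3}={0,1,3}

Scan:
[0] read 'c'  n0⇒n1  ** P0@[0:0]
[1] read 'b'  n1⇒n6  ** P2@[0:1]
[2] read 'a'  n6⇒n0 (via fail)
[3] read 'b'  n0⇒n2
[4] read 'c'  n2⇒n3  ** P0@[4:4]
[5] read 'b'  n3⇒n4  ** P2@[4:5]
[6] read 'c'  n4⇒n5  ** P0@[6:6],P1@[3:6],P3@[4:6]
[7] read 'a'  n5⇒n0 (via fail)
[8] read 'b'  n0⇒n2
[9] read 'c'  n2⇒n3  ** P0@[9:9]
[10] read 'b'  n3⇒n4  ** P2@[9:10]
[11] read 'c'  n4⇒n5  ** P0@[11:11],P1@[8:11],P3@[9:11]
[12] read 'a'  n5⇒n0 (via fail)
[13] read 'c'  n0⇒n1  ** P0@[13:13]
[14] read 'c'  n1⇒n1 (via fail)  ** P0@[14:14]
[15] read 'b'  n1⇒n6  ** P2@[14:15]
[16] read 'c'  n6⇒n7  ** P0@[16:16],P3@[14:16]
[17] read 'c'  n7⇒n1 (via fail)  ** P0@[17:17]
[18] read 'b'  n1⇒n6  ** P2@[17:18]
[19] read 'c'  n6⇒n7  ** P0@[19:19],P3@[17:19]
[20] read 'c'  n7⇒n1 (via fail)  ** P0@[20:20]
[21] read 'b'  n1⇒n6  ** P2@[20:21]
[22] read 'c'  n6⇒n7  ** P0@[22:22],P3@[20:22]
[23] read 'c'  n7⇒n1 (via fail)  ** P0@[23:23]
[24] read 'b'  n1⇒n6  ** P2@[23:24]
[25] read 'd'  n6⇒n0 (via fail)
[26] read 'a'  n0⇒n0
[27] read 'a'  n0⇒n0
[28] read 'd'  n0⇒n0
[29] read 'b'  n0⇒n2
[30] read 'c'  n2⇒n3  ** P0@[30:30]
[31] read 'b'  n3⇒n4  ** P2@[30:31]
[32] read 'c'  n4⇒n5  ** P0@[32:32],P1@[29:32],P3@[30:32]
[33] read 'd'  n5⇒n0 (via fail)
[34] read 'd'  n0⇒n0
[35] read 'c'  n0⇒n1  ** P0@[35:35]
[36] read 'b'  n1⇒n6  ** P2@[35:36]
[37] read 'c'  n6⇒n7  ** P0@[37:37],P3@[35:37]
[38] read 'c'  n7⇒n1 (via fail)  ** P0@[38:38]
[39] read 'c'  n1⇒n1 (via fail)  ** P0@[39:39]
[40] read 'c'  n1⇒n1 (via fail)  ** P0@[40:40]
[41] read 'b'  n1⇒n6  ** P2@[40:41]
[42] read 'c'  n6⇒n7  ** P0@[42:42],P3@[40:42]
[43] read 'b'  n7⇒n4 (via fail)  ** P2@[42:43]
[44] read 'c'  n4⇒n5  ** P0@[44:44],P1@[41:44],P3@[42:44]
[45] read 'b'  n5⇒n4 (via fail)  ** P2@[44:45]
[46] read 'c'  n4⇒n5  ** P0@[46:46],P1@[43:46],P3@[44:46]
[47] read 'b'  n5⇒n4 (via fail)  ** P2@[46:47]
[48] read 'c'  n4⇒n5  ** P0@[48:48],P1@[45:48],P3@[46:48]
[49] read 'b'  n5⇒n4 (via fail)  ** P2@[48:49]
[50] read 'c'  n4⇒n5  ** P0@[50:50],P1@[47:50],P3@[48:50]
[51] read 'b'  n5⇒n4 (via fail)  ** P2@[50:51]

Result: [[0,0],[1,2],[4,0],[5,2],[6,0],[6,1],[6,3],[9,0],[10,2],[11,0],[11,1],[11,3],[13,0],[14,0],[15,2],[16,0],[16,3],[17,0],[18,2],[19,0],[19,3],[20,0],[21,2],[22,0],[22,3],[23,0],[24,2],[30,0],[31,2],[32,0],[32,1],[32,3],[35,0],[36,2],[37,0],[37,3],[38,0],[39,0],[40,0],[41,2],[42,0],[42,3],[43,2],[44,0],[44,1],[44,3],[45,2],[46,0],[46,1],[46,3],[47,2],[48,0],[48,1],[48,3],[49,2],[50,0],[50,1],[50,3],[51,2]]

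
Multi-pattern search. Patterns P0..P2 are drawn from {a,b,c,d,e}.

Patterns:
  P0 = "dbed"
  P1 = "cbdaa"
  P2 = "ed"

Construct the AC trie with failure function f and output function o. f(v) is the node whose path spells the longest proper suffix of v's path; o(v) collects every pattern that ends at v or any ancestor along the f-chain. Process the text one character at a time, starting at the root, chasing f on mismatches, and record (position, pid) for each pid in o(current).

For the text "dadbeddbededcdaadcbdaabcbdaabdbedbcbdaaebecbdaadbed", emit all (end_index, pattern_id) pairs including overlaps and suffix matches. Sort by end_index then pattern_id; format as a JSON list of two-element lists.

Construct AC machine:
Trie nodes:
  0='ε' goto c→5 d→1 e→10
  1='d' goto b→2
  2='db' goto e→3
  3='dbe' goto d→4
  4='dbed' goto ·  ←P0
  5='c' goto b→6
  6='cb' goto d→7
  7='cbd' goto a→8
  8='cbda' goto a→9
  9='cbdaa' goto ·  ←P1
  10='e' goto d→11
  11='ed' goto ·  ←P2

BFS fail/out derivation:
  fail(1) 'd': from fail(0)=0 chase 'd': 0 ⇒ 0;  out=∅∪out(0)=∅
  fail(5) 'c': from fail(0)=0 chase 'c': 0 ⇒ 0;  out=∅∪out(0)=∅
  fail(10) 'e': from fail(0)=0 chase 'e': 0 ⇒ 0;  out=∅∪out(0)=∅
  fail(2) 'db': from fail(1)=0 chase 'b': 0 ⇒ 0;  out=∅∪out(0)=∅
  fail(6) 'cb': from fail(5)=0 chase 'b': 0 ⇒ 0;  out=∅∪out(0)=∅
  fail(11) 'ed': from fail(10)=0 chase 'd': 0 ⇒ 1;  out={2}∪out(1)={2}
  fail(3) 'dbe': from fail(2)=0 chase 'e': 0 ⇒ 10;  out=∅∪out(10)=∅
  fail(7) 'cbd': from fail(6)=0 chase 'd': 0 ⇒ 1;  out=∅∪out(1)=∅
  fail(4) 'dbed': from fail(3)=10 chase 'd': 10 ⇒ 11;  out={0}∪out(11)={0,2}
  fail(8) 'cbda': from fail(7)=1 chase 'a': 1→0 ⇒ 0;  out=∅∪out(0)=∅
  fail(9) 'cbdaa': from fail(8)=0 chase 'a': 0 ⇒ 0;  out={1}∪out(0)={1}

Run:
pos 0 'd': at 1
pos 1 'a': at 0 (fail-walked)
pos 2 'd': at 1
pos 3 'b': at 2
pos 4 'e': at 3
pos 5 'd': at 4  → match P0@[2:5],P2@[4:5]
pos 6 'd': at 1 (fail-walked)
pos 7 'b': at 2
pos 8 'e': at 3
pos 9 'd': at 4  → match P0@[6:9],P2@[8:9]
pos 10 'e': at 10 (fail-walked)
pos 11 'd': at 11  → match P2@[10:11]
pos 12 'c': at 5 (fail-walked)
pos 13 'd': at 1 (fail-walked)
pos 14 'a': at 0 (fail-walked)
pos 15 'a': at 0
pos 16 'd': at 1
pos 17 'c': at 5 (fail-walked)
pos 18 'b': at 6
pos 19 'd': at 7
pos 20 'a': at 8
pos 21 'a': at 9  → match P1@[17:21]
pos 22 'b': at 0 (fail-walked)
pos 23 'c': at 5
pos 24 'b': at 6
pos 25 'd': at 7
pos 26 'a': at 8
pos 27 'a': at 9  → match P1@[23:27]
pos 28 'b': at 0 (fail-walked)
pos 29 'd': at 1
pos 30 'b': at 2
pos 31 'e': at 3
pos 32 'd': at 4  → match P0@[29:32],P2@[31:32]
pos 33 'b': at 2 (fail-walked)
pos 34 'c': at 5 (fail-walked)
pos 35 'b': at 6
pos 36 'd': at 7
pos 37 'a': at 8
pos 38 'a': at 9  → match P1@[34:38]
pos 39 'e': at 10 (fail-walked)
pos 40 'b': at 0 (fail-walked)
pos 41 'e': at 10
pos 42 'c': at 5 (fail-walked)
pos 43 'b': at 6
pos 44 'd': at 7
pos 45 'a': at 8
pos 46 'a': at 9  → match P1@[42:46]
pos 47 'd': at 1 (fail-walked)
pos 48 'b': at 2
pos 49 'e': at 3
pos 50 'd': at 4  → match P0@[47:50],P2@[49:50]

Matches: [[5,0],[5,2],[9,0],[9,2],[11,2],[21,1],[27,1],[32,0],[32,2],[38,1],[46,1],[50,0],[50,2]]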